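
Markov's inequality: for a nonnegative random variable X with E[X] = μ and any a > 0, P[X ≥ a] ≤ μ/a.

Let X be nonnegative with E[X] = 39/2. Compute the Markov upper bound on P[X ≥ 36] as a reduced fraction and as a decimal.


μ = E[X] = 39/2, a = 36.
Markov: P[X ≥ 36] ≤ μ/a = (39/2)/36 = 13/24.
Numerically: ≈ 0.5417.
(Since a = 36 > μ = 19.5000, the bound 13/24 is < 1 and informative.)

P[X ≥ 36] ≤ 13/24 ≈ 0.5417.


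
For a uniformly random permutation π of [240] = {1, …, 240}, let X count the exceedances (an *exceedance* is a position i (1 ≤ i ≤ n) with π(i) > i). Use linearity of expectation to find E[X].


Write X = Σ_{i=1}^{240} X_i, where X_i = 1_{π(i) > i}.
For each fixed i, π(i) is uniform over {1, …, 240} (marginal of a uniform permutation), so P[π(i) > i] = (n − i)/n. Summing: Σ_{i=1}^{240} (n − i)/n = (0 + 1 + … + 239)/240 = 240(240 − 1)/(2·240) = (240 − 1)/2.
Hence E[X] = Σ_{i=1}^{240} (240 − i)/240 = 239/2 ≈ 119.50000.

E[X] = 239/2 = 119.50000.


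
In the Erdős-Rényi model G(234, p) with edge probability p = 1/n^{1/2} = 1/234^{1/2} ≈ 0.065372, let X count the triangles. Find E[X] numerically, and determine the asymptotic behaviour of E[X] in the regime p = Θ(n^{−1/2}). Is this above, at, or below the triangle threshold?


Number of potential triangles: C(234, 3) = 2108184.
Each occurs with probability p³ ≈ (0.065372)³ ≈ 2.7936771e-04.
By linearity: E[X] = C(234, 3)·p³ ≈ 2108184 · 2.7936771e-04 ≈ 588.95854.
Since α = 1/2 < 1, p = c/n^{1/2} ≫ 1/n is above the triangle threshold p ~ 1/n. Asymptotically E[X] ~ (c³/6)·n^{3(1−α)} = (1³/6)·n^{1.5} → ∞; triangles are abundant w.h.p.

E[X] ≈ 588.95854; in regime p = Θ(1/n^{1/2}) E[X] diverges (above the triangle threshold p ~ 1/n).


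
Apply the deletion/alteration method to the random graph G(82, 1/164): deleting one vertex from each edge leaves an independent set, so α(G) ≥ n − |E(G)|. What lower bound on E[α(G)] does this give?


E[|E(G)|] = C(82, 2)·p = 3321 · (1/164) = 81/4.
E[α(G)] ≥ n − E[|E(G)|] = 82 − 81/4 = 247/4.
Numerically: ≈ 61.75000.
(This is only a lower bound; the true E[α(G)] may be larger.)

E[α(G)] ≥ 247/4 ≈ 61.75000.


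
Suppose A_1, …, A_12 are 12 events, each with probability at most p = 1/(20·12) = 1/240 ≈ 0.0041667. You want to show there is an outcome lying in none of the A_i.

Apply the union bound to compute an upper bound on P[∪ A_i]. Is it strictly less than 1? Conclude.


Union bound: P[∪_{i=1}^{12} A_i] ≤ Σ_i P[A_i] ≤ 12·p = 12·(1/240) = 1/20.
Numerically: 1/20 ≈ 0.0500000.
Is 1/20 < 1? YES.
Since P[∪ A_i] ≤ 1/20 < 1, the complement has P[∩ A_i^c] ≥ 1 − 1/20 = 19/20 > 0, so some outcome avoids every A_i.

12·p = 1/20 ≈ 0.0500000; existence CERTIFIED by the union bound.


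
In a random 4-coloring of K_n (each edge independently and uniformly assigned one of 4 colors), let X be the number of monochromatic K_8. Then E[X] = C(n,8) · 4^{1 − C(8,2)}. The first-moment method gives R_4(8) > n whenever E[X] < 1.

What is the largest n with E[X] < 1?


We need C(n, 8) · 4^{1 − 28} < 1, i.e. C(n, 8) < 4^{28 − 1} = 18014398509481984.
Check values of n near the boundary:
  n = 403: C(403, 8) = 16090020602228430; 16090020602228430 < 18014398509481984? YES
  n = 404: C(404, 8) = 16415071523485570; 16415071523485570 < 18014398509481984? YES
  n = 405: C(405, 8) = 16745853821188050; 16745853821188050 < 18014398509481984? YES
  n = 406: C(406, 8) = 17082453897995850; 17082453897995850 < 18014398509481984? YES
  n = 407: C(407, 8) = 17424959239309050; 17424959239309050 < 18014398509481984? YES
  n = 408: C(408, 8) = 17773458424095231; 17773458424095231 < 18014398509481984? YES
  n = 409: C(409, 8) = 18128041135797879; 18128041135797879 < 18014398509481984? NO
  n = 410: C(410, 8) = 18488798173326195; 18488798173326195 < 18014398509481984? NO
  n = 411: C(411, 8) = 18855821462126715; 18855821462126715 < 18014398509481984? NO
The largest n with C(n, 8) < 18014398509481984 is n = 408 (where E[X] = 17773458424095231/18014398509481984 ≈ 0.9866251). Hence R_4(8) > 408, i.e. R_4(8) ≥ 409.

Largest n = 408; hence R_4(8) > 408.


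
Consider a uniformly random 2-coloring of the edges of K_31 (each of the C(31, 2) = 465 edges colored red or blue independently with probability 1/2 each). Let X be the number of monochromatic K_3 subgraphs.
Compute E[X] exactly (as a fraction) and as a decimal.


Let X = Σ_S X_S over the C(31, 3) = 4495 subsets S of size 3, where X_S = 1 if the K_3 on S is monochromatic.
For a fixed S, the K_3 on S has C(3, 2) = 3 edges. P[all 3 edges red] = (1/2)^3, and likewise for blue, so P[monochromatic] = 2·(1/2)^3 = 2^{1 − 3} = 1/4.
Summing: E[X] = C(31, 3) · 2^{1 − 3} = 4495 · 1/4 = 4495/4.
Numerically: E[X] ≈ 1123.7500.

E[X] = C(31,3)·2^(1−C(3,2)) = 4495/4 ≈ 1123.7500.


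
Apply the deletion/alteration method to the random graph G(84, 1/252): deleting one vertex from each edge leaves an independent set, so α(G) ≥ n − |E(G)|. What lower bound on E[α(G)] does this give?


E[|E(G)|] = C(84, 2)·p = 3486 · (1/252) = 83/6.
E[α(G)] ≥ n − E[|E(G)|] = 84 − 83/6 = 421/6.
Numerically: ≈ 70.167.
(This is only a lower bound; the true E[α(G)] may be larger.)

E[α(G)] ≥ 421/6 ≈ 70.167.


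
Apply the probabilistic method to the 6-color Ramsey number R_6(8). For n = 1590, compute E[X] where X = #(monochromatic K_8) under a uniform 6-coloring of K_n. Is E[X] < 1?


E[X] = C(1590, 8) · 6^{1 − 28} = 995397314198933813310 · 6^{−27} = 995397314198933813310/1023490369077469249536.
As a reduced fraction: E[X] = 55299850788829656295/56860576059859402752 ≈ 0.97255.
Is E[X] < 1? YES.
Since E[X] < 1, there exists a 6-coloring of K_{1590} with no monochromatic K_8; hence R_6(8) > 1590.

E[X] = 55299850788829656295/56860576059859402752 ≈ 0.97255; E[X] < 1, so R_6(8) > 1590.


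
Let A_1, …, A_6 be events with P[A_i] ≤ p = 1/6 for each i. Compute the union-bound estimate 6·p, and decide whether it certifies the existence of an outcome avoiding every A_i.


Union bound: P[∪_{i=1}^{6} A_i] ≤ Σ_i P[A_i] ≤ 6·p = 6·(1/6) = 1.
Numerically: 1 ≈ 1.000.
Is 1 < 1? NO.
Since the bound 1 is ≥ 1, the union bound is uninformative here; it does NOT by itself certify existence.

6·p = 1 ≈ 1.000; existence NOT certified by the union bound.


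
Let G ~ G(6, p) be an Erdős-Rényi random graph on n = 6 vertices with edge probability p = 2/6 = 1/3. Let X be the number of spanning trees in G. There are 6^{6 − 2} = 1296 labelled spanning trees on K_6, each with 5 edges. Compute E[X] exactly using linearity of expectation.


K_6 has 6^{6 − 2} = 1296 labelled spanning trees.
For each such spanning tree H, let X_H = 1 if all 5 edges of H are present in G. Then P[X_H = 1] = p^{5} = (1/3)^{5} = 1/243.
Summing the indicators: E[X] = Σ_H E[X_H] = 1296 · p^{5} = 1296 · 1/243 = 16/3.
Numerically: E[X] ≈ 5.3333.

E[X] = 1296 · (1/3)^{5} = 16/3 ≈ 5.3333.


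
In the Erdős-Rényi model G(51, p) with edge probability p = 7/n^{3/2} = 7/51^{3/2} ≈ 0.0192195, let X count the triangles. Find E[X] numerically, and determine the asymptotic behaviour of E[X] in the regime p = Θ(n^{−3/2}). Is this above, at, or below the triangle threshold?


Number of potential triangles: C(51, 3) = 20825.
Each occurs with probability p³ ≈ (0.0192195)³ ≈ 7.09950922e-06.
By linearity: E[X] = C(51, 3)·p³ ≈ 20825 · 7.09950922e-06 ≈ 0.147847.
Since α = 3/2 > 1, p = c/n^{3/2} = o(1/n) is below the triangle threshold p ~ 1/n. Asymptotically E[X] ~ (c³/6)·n^{3(1−α)} = (7³/6)·n^{-1.5} → 0, so by Markov's inequality G has no triangles w.h.p.

E[X] ≈ 0.147847; in regime p = Θ(1/n^{3/2}) E[X] tends to 0 (below the triangle threshold p ~ 1/n).


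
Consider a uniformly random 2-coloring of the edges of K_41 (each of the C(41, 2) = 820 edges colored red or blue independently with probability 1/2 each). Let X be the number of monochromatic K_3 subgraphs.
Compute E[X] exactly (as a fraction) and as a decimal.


Let X = Σ_S X_S over the C(41, 3) = 10660 subsets S of size 3, where X_S = 1 if the K_3 on S is monochromatic.
For a fixed S, the K_3 on S has C(3, 2) = 3 edges. P[all 3 edges red] = (1/2)^3, and likewise for blue, so P[monochromatic] = 2·(1/2)^3 = 2^{1 − 3} = 1/4.
By linearity of expectation: E[X] = C(41, 3) · 2^{1 − 3} = 10660 · 1/4 = 2665.
Numerically: E[X] ≈ 2665.000.

E[X] = C(41,3)·2^(1−C(3,2)) = 2665 ≈ 2665.000.


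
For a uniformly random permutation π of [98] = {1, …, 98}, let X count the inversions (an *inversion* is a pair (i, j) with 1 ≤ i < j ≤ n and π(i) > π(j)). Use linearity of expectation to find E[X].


Write X = Σ X_I over the C(98, 2) = 4753 pairs i < j, with X_I the indicator of one inversion.
There are 4753 indicators.
For each fixed pair i < j, the values π(i) and π(j) are two distinct elements of {1, …, 98} in uniformly random order; by symmetry P[π(i) > π(j)] = 1/2.
By linearity: E[X] = 4753 · (1/2) = C(98, 2) · (1/2) = 4753/2 = 4753/2 ≈ 2376.50000.

E[X] = 4753/2 = 2376.50000.


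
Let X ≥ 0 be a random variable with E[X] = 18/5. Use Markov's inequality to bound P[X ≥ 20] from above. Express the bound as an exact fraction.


μ = E[X] = 18/5, a = 20.
Markov: P[X ≥ 20] ≤ μ/a = (18/5)/20 = 9/50.
Numerically: ≈ 0.180000.
(Since a = 20 > μ = 3.600000, the bound 9/50 is < 1 and informative.)

P[X ≥ 20] ≤ 9/50 ≈ 0.180000.


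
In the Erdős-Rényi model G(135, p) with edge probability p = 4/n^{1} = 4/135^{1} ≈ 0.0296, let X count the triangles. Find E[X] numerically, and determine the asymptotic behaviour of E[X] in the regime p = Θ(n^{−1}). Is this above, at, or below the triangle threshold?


Number of potential triangles: C(135, 3) = 400995.
Each occurs with probability p³ ≈ (0.0296)³ ≈ 2.60123e-05.
By linearity: E[X] = C(135, 3)·p³ ≈ 400995 · 2.60123e-05 ≈ 10.431.
Here α = 1, so p = 4/n is exactly at the triangle threshold p ~ 1/n. Asymptotically E[X] → c³/6 = 4³/6 = 32/3 ≈ 10.667, a bounded constant. In this regime the triangle count is asymptotically Poisson(c³/6).

E[X] ≈ 10.431; in regime p = Θ(1/n^{1}) E[X] stays bounded (at the triangle threshold p ~ 1/n).


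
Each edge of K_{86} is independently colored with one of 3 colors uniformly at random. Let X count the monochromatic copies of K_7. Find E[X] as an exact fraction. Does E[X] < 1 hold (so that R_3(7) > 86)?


E[X] = C(86, 7) · 3^{1 − 21} = 5373200880 · 3^{−20} = 5373200880/3486784401.
As a reduced fraction: E[X] = 199007440/129140163 ≈ 1.54102.
Is E[X] < 1? NO.
Since E[X] ≥ 1, the first-moment bound is inconclusive at n = 86; it does NOT by itself certify R_3(7) > 86.

E[X] = 199007440/129140163 ≈ 1.54102; E[X] ≥ 1; first-moment method inconclusive here.


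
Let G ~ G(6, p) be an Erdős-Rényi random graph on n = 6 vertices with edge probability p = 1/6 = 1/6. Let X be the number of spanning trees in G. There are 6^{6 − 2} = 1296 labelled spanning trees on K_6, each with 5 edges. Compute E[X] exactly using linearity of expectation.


K_6 has 6^{6 − 2} = 1296 labelled spanning trees.
For each such spanning tree H, let X_H = 1 if all 5 edges of H are present in G. Then P[X_H = 1] = p^{5} = (1/6)^{5} = 1/7776.
Summing the indicators: E[X] = Σ_H E[X_H] = 1296 · p^{5} = 1296 · 1/7776 = 1/6.
Numerically: E[X] ≈ 0.166667.

E[X] = 1296 · (1/6)^{5} = 1/6 ≈ 0.166667.


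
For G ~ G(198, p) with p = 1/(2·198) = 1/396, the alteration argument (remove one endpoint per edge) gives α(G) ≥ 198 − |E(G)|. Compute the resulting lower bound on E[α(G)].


E[|E(G)|] = C(198, 2)·p = 19503 · (1/396) = 197/4.
E[α(G)] ≥ n − E[|E(G)|] = 198 − 197/4 = 595/4.
Numerically: ≈ 148.7500.
(This is only a lower bound; the true E[α(G)] may be larger.)

E[α(G)] ≥ 595/4 ≈ 148.7500.


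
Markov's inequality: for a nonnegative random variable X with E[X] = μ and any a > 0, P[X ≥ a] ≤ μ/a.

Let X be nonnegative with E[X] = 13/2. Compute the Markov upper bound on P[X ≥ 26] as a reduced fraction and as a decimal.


μ = E[X] = 13/2, a = 26.
Markov: P[X ≥ 26] ≤ μ/a = (13/2)/26 = 1/4.
Numerically: ≈ 0.250000.
(Since a = 26 > μ = 6.500000, the bound 1/4 is < 1 and informative.)

P[X ≥ 26] ≤ 1/4 ≈ 0.250000.


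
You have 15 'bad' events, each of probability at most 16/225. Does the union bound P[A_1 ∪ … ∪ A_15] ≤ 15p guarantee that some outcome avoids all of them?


Union bound: P[∪_{i=1}^{15} A_i] ≤ Σ_i P[A_i] ≤ 15·p = 15·(16/225) = 16/15.
Numerically: 16/15 ≈ 1.06667.
Is 16/15 < 1? NO.
Since the bound 16/15 is ≥ 1, the union bound is uninformative here; it does NOT by itself certify existence.

15·p = 16/15 ≈ 1.06667; existence NOT certified by the union bound.


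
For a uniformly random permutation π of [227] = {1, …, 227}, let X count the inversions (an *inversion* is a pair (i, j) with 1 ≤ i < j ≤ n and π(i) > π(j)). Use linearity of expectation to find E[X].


Write X = Σ X_I over the C(227, 2) = 25651 pairs i < j, with X_I the indicator of one inversion.
There are 25651 indicators.
For each fixed pair i < j, the values π(i) and π(j) are two distinct elements of {1, …, 227} in uniformly random order; by symmetry P[π(i) > π(j)] = 1/2.
By linearity: E[X] = 25651 · (1/2) = C(227, 2) · (1/2) = 25651/2 = 25651/2 ≈ 12825.50000.

E[X] = 25651/2 = 12825.50000.


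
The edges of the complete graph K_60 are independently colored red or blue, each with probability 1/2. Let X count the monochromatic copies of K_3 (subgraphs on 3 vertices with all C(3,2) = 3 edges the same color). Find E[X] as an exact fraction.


Let X = Σ_S X_S over the C(60, 3) = 34220 subsets S of size 3, where X_S = 1 if the K_3 on S is monochromatic.
For a fixed S, the K_3 on S has C(3, 2) = 3 edges. P[all 3 edges red] = (1/2)^3, and likewise for blue, so P[monochromatic] = 2·(1/2)^3 = 2^{1 − 3} = 1/4.
Summing: E[X] = C(60, 3) · 2^{1 − 3} = 34220 · 1/4 = 8555.
Numerically: E[X] ≈ 8555.00000.

E[X] = C(60,3)·2^(1−C(3,2)) = 8555 ≈ 8555.00000.


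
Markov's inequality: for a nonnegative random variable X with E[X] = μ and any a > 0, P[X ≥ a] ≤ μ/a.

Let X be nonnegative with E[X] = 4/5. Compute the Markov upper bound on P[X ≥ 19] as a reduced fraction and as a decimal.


μ = E[X] = 4/5, a = 19.
Markov: P[X ≥ 19] ≤ μ/a = (4/5)/19 = 4/95.
Numerically: ≈ 0.042105.
(Since a = 19 > μ = 0.800000, the bound 4/95 is < 1 and informative.)

P[X ≥ 19] ≤ 4/95 ≈ 0.042105.


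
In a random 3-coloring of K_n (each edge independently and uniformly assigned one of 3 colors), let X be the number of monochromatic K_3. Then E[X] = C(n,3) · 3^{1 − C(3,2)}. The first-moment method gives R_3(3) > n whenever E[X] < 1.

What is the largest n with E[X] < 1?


We need C(n, 3) · 3^{1 − 3} < 1, i.e. C(n, 3) < 3^{3 − 1} = 9.
Check values of n near the boundary:
  n = 3: C(3, 3) = 1; 1 < 9? YES
  n = 4: C(4, 3) = 4; 4 < 9? YES
  n = 5: C(5, 3) = 10; 10 < 9? NO
  n = 6: C(6, 3) = 20; 20 < 9? NO
The largest n with C(n, 3) < 9 is n = 4 (where E[X] = 4/9 ≈ 0.4444444). Hence R_3(3) > 4, i.e. R_3(3) ≥ 5.

Largest n = 4; hence R_3(3) > 4.


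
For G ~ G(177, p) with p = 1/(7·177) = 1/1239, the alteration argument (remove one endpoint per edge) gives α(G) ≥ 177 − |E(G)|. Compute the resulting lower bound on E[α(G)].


E[|E(G)|] = C(177, 2)·p = 15576 · (1/1239) = 88/7.
E[α(G)] ≥ n − E[|E(G)|] = 177 − 88/7 = 1151/7.
Numerically: ≈ 164.4286.
(This is only a lower bound; the true E[α(G)] may be larger.)

E[α(G)] ≥ 1151/7 ≈ 164.4286.


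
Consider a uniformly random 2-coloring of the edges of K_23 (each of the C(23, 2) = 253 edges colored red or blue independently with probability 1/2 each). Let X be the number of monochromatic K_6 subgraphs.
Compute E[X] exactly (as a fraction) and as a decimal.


Let X = Σ_S X_S over the C(23, 6) = 100947 subsets S of size 6, where X_S = 1 if the K_6 on S is monochromatic.
For a fixed S, the K_6 on S has C(6, 2) = 15 edges. P[all 15 edges red] = (1/2)^15, and likewise for blue, so P[monochromatic] = 2·(1/2)^15 = 2^{1 − 15} = 1/16384.
By linearity: E[X] = C(23, 6) · 2^{1 − 15} = 100947 · 1/16384 = 100947/16384.
Numerically: E[X] ≈ 6.161316.

E[X] = C(23,6)·2^(1−C(6,2)) = 100947/16384 ≈ 6.161316.


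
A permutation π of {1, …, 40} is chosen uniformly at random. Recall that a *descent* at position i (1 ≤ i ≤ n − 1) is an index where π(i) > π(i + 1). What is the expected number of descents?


Write X = Σ X_I over i = 1, …, 39, with X_I the indicator of one descent.
There are 39 indicators.
For each fixed i, the pair (π(i), π(i+1)) is a uniformly random ordered pair of distinct values from {1, …, 40}; by symmetry P[π(i) > π(i+1)] = 1/2.
By linearity: E[X] = 39 · (1/2) = (40 − 1) · (1/2) = 39/2 ≈ 19.500000.

E[X] = 39/2 = 19.500000.


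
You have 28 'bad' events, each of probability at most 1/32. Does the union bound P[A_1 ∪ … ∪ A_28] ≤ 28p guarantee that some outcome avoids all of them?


Union bound: P[∪_{i=1}^{28} A_i] ≤ Σ_i P[A_i] ≤ 28·p = 28·(1/32) = 7/8.
Numerically: 7/8 ≈ 0.87500.
Is 7/8 < 1? YES.
Since P[∪ A_i] ≤ 7/8 < 1, the complement has P[∩ A_i^c] ≥ 1 − 7/8 = 1/8 > 0, so some outcome avoids every A_i.

28·p = 7/8 ≈ 0.87500; existence CERTIFIED by the union bound.


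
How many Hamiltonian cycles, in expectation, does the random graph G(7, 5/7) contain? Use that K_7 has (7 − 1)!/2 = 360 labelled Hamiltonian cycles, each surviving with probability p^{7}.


K_7 has (7 − 1)!/2 = 360 labelled Hamiltonian cycles.
For each such Hamiltonian cycle H, let X_H = 1 if all 7 edges of H are present in G. Then P[X_H = 1] = p^{7} = (5/7)^{7} = 78125/823543.
By linearity: E[X] = Σ_H E[X_H] = 360 · p^{7} = 360 · 78125/823543 = 28125000/823543.
Numerically: E[X] ≈ 34.15.

E[X] = 360 · (5/7)^{7} = 28125000/823543 ≈ 34.15.


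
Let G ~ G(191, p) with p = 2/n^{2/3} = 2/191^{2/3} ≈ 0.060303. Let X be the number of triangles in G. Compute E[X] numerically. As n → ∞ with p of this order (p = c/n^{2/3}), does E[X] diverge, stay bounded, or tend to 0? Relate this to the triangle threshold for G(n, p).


Number of potential triangles: C(191, 3) = 1143135.
Each occurs with probability p³ ≈ (0.060303)³ ≈ 2.1929223e-04.
By linearity: E[X] = C(191, 3)·p³ ≈ 1143135 · 2.1929223e-04 ≈ 250.68063.
Since α = 2/3 < 1, p = c/n^{2/3} ≫ 1/n is above the triangle threshold p ~ 1/n. Asymptotically E[X] ~ (c³/6)·n^{3(1−α)} = (2³/6)·n^{1} → ∞; triangles are abundant w.h.p.

E[X] ≈ 250.68063; in regime p = Θ(1/n^{2/3}) E[X] diverges (above the triangle threshold p ~ 1/n).


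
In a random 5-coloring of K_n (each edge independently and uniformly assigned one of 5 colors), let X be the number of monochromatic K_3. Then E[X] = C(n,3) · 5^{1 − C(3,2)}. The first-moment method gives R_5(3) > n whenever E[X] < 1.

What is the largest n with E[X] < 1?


We need C(n, 3) · 5^{1 − 3} < 1, i.e. C(n, 3) < 5^{3 − 1} = 25.
Check values of n near the boundary:
  n = 4: C(4, 3) = 4; 4 < 25? YES
  n = 5: C(5, 3) = 10; 10 < 25? YES
  n = 6: C(6, 3) = 20; 20 < 25? YES
  n = 7: C(7, 3) = 35; 35 < 25? NO
  n = 8: C(8, 3) = 56; 56 < 25? NO
The largest n with C(n, 3) < 25 is n = 6 (where E[X] = 4/5 ≈ 0.800000). Hence R_5(3) > 6, i.e. R_5(3) ≥ 7.

Largest n = 6; hence R_5(3) > 6.


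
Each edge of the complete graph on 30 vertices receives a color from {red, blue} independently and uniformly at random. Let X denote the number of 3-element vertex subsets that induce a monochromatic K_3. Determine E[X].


Let X = Σ_S X_S over the C(30, 3) = 4060 subsets S of size 3, where X_S = 1 if the K_3 on S is monochromatic.
For a fixed S, the K_3 on S has C(3, 2) = 3 edges. P[all 3 edges red] = (1/2)^3, and likewise for blue, so P[monochromatic] = 2·(1/2)^3 = 2^{1 − 3} = 1/4.
Summing: E[X] = C(30, 3) · 2^{1 − 3} = 4060 · 1/4 = 1015.
Numerically: E[X] ≈ 1015.000.

E[X] = C(30,3)·2^(1−C(3,2)) = 1015 ≈ 1015.000.


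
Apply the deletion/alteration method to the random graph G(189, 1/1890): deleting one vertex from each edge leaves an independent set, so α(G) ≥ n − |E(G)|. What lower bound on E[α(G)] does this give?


E[|E(G)|] = C(189, 2)·p = 17766 · (1/1890) = 47/5.
E[α(G)] ≥ n − E[|E(G)|] = 189 − 47/5 = 898/5.
Numerically: ≈ 179.600.
(This is only a lower bound; the true E[α(G)] may be larger.)

E[α(G)] ≥ 898/5 ≈ 179.600.


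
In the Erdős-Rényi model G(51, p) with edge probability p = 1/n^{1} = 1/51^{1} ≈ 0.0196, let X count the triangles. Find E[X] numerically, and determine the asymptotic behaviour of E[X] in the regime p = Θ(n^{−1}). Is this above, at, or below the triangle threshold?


Number of potential triangles: C(51, 3) = 20825.
Each occurs with probability p³ ≈ (0.0196)³ ≈ 7.53858e-06.
By linearity: E[X] = C(51, 3)·p³ ≈ 20825 · 7.53858e-06 ≈ 0.157.
Here α = 1, so p = 1/n is exactly at the triangle threshold p ~ 1/n. Asymptotically E[X] → c³/6 = 1³/6 = 1/6 ≈ 0.167, a bounded constant. In this regime the triangle count is asymptotically Poisson(c³/6).

E[X] ≈ 0.157; in regime p = Θ(1/n^{1}) E[X] stays bounded (at the triangle threshold p ~ 1/n).


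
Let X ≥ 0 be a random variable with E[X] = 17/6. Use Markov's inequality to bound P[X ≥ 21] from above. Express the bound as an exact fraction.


μ = E[X] = 17/6, a = 21.
Markov: P[X ≥ 21] ≤ μ/a = (17/6)/21 = 17/126.
Numerically: ≈ 0.135.
(Since a = 21 > μ = 2.833, the bound 17/126 is < 1 and informative.)

P[X ≥ 21] ≤ 17/126 ≈ 0.135.


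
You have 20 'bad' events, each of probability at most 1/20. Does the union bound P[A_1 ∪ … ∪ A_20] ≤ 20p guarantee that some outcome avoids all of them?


Union bound: P[∪_{i=1}^{20} A_i] ≤ Σ_i P[A_i] ≤ 20·p = 20·(1/20) = 1.
Numerically: 1 ≈ 1.0000000.
Is 1 < 1? NO.
Since the bound 1 is ≥ 1, the union bound is uninformative here; it does NOT by itself certify existence.

20·p = 1 ≈ 1.0000000; existence NOT certified by the union bound.


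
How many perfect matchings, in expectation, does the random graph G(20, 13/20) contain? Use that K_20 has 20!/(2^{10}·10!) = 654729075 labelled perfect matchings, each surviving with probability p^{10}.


K_20 has 20!/(2^{10}·10!) = 654729075 labelled perfect matchings.
For each such perfect matching H, let X_H = 1 if all 10 edges of H are present in G. Then P[X_H = 1] = p^{10} = (13/20)^{10} = 137858491849/10240000000000.
By linearity: E[X] = Σ_H E[X_H] = 654729075 · p^{10} = 654729075 · 137858491849/10240000000000 = 3610398513967632387/409600000000.
Numerically: E[X] ≈ 8.81e+06.

E[X] = 654729075 · (13/20)^{10} = 3610398513967632387/409600000000 ≈ 8.81e+06.


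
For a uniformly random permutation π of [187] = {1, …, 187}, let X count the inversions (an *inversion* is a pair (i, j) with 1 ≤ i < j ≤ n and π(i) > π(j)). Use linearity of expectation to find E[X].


Write X = Σ X_I over the C(187, 2) = 17391 pairs i < j, with X_I the indicator of one inversion.
There are 17391 indicators.
For each fixed pair i < j, the values π(i) and π(j) are two distinct elements of {1, …, 187} in uniformly random order; by symmetry P[π(i) > π(j)] = 1/2.
By linearity: E[X] = 17391 · (1/2) = C(187, 2) · (1/2) = 17391/2 = 17391/2 ≈ 8695.50000.

E[X] = 17391/2 = 8695.50000.


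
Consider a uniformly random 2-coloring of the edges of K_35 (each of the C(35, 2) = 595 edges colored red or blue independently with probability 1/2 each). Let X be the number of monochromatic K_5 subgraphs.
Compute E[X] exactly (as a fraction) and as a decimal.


Let X = Σ_S X_S over the C(35, 5) = 324632 subsets S of size 5, where X_S = 1 if the K_5 on S is monochromatic.
For a fixed S, the K_5 on S has C(5, 2) = 10 edges. P[all 10 edges red] = (1/2)^10, and likewise for blue, so P[monochromatic] = 2·(1/2)^10 = 2^{1 − 10} = 1/512.
By linearity of expectation: E[X] = C(35, 5) · 2^{1 − 10} = 324632 · 1/512 = 40579/64.
Numerically: E[X] ≈ 634.047.

E[X] = C(35,5)·2^(1−C(5,2)) = 40579/64 ≈ 634.047.


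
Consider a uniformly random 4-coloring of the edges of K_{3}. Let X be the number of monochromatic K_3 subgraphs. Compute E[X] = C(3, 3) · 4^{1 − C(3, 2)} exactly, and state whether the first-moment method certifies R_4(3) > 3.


E[X] = C(3, 3) · 4^{1 − 3} = 1 · 4^{−2} = 1/16.
As a reduced fraction: E[X] = 1/16 ≈ 0.06250.
Is E[X] < 1? YES.
Since E[X] < 1, there exists a 4-coloring of K_{3} with no monochromatic K_3; hence R_4(3) > 3.

E[X] = 1/16 ≈ 0.06250; E[X] < 1, so R_4(3) > 3.


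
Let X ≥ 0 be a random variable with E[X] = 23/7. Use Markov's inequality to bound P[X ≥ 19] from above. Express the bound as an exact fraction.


μ = E[X] = 23/7, a = 19.
Markov: P[X ≥ 19] ≤ μ/a = (23/7)/19 = 23/133.
Numerically: ≈ 0.1729.
(Since a = 19 > μ = 3.2857, the bound 23/133 is < 1 and informative.)

P[X ≥ 19] ≤ 23/133 ≈ 0.1729.


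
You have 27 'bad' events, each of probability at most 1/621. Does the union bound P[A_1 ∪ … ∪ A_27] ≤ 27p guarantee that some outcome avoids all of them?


Union bound: P[∪_{i=1}^{27} A_i] ≤ Σ_i P[A_i] ≤ 27·p = 27·(1/621) = 1/23.
Numerically: 1/23 ≈ 0.0434783.
Is 1/23 < 1? YES.
Since P[∪ A_i] ≤ 1/23 < 1, the complement has P[∩ A_i^c] ≥ 1 − 1/23 = 22/23 > 0, so some outcome avoids every A_i.

27·p = 1/23 ≈ 0.0434783; existence CERTIFIED by the union bound.


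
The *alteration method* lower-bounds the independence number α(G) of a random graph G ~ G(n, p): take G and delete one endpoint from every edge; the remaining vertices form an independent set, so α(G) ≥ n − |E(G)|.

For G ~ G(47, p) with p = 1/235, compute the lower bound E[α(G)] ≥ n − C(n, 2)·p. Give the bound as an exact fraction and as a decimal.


E[|E(G)|] = C(47, 2)·p = 1081 · (1/235) = 23/5.
E[α(G)] ≥ n − E[|E(G)|] = 47 − 23/5 = 212/5.
Numerically: ≈ 42.4000.
(This is only a lower bound; the true E[α(G)] may be larger.)

E[α(G)] ≥ 212/5 ≈ 42.4000.


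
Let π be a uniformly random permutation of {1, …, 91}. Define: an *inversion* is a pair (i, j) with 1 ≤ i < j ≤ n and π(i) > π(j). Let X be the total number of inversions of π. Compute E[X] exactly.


Write X = Σ X_I over the C(91, 2) = 4095 pairs i < j, with X_I the indicator of one inversion.
There are 4095 indicators.
For each fixed pair i < j, the values π(i) and π(j) are two distinct elements of {1, …, 91} in uniformly random order; by symmetry P[π(i) > π(j)] = 1/2.
By linearity: E[X] = 4095 · (1/2) = C(91, 2) · (1/2) = 4095/2 = 4095/2 ≈ 2047.5000.

E[X] = 4095/2 = 2047.5000.


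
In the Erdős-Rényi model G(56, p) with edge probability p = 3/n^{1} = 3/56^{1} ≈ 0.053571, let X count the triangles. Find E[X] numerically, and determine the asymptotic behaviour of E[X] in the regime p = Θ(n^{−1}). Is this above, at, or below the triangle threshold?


Number of potential triangles: C(56, 3) = 27720.
Each occurs with probability p³ ≈ (0.053571)³ ≈ 1.5374453e-04.
By linearity: E[X] = C(56, 3)·p³ ≈ 27720 · 1.5374453e-04 ≈ 4.26180.
Here α = 1, so p = 3/n is exactly at the triangle threshold p ~ 1/n. Asymptotically E[X] → c³/6 = 3³/6 = 9/2 ≈ 4.50000, a bounded constant. In this regime the triangle count is asymptotically Poisson(c³/6).

E[X] ≈ 4.26180; in regime p = Θ(1/n^{1}) E[X] stays bounded (at the triangle threshold p ~ 1/n).


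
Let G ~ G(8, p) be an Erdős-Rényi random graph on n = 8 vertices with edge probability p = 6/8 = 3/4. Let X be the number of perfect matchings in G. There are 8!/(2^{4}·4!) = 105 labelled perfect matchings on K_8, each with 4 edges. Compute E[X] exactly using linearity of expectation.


K_8 has 8!/(2^{4}·4!) = 105 labelled perfect matchings.
For each such perfect matching H, let X_H = 1 if all 4 edges of H are present in G. Then P[X_H = 1] = p^{4} = (3/4)^{4} = 81/256.
By linearity: E[X] = Σ_H E[X_H] = 105 · p^{4} = 105 · 81/256 = 8505/256.
Numerically: E[X] ≈ 33.2227.

E[X] = 105 · (3/4)^{4} = 8505/256 ≈ 33.2227.


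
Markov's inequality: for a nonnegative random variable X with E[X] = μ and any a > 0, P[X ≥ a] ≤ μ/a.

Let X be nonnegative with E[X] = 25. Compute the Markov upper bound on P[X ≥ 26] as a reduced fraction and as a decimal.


μ = E[X] = 25, a = 26.
Markov: P[X ≥ 26] ≤ μ/a = (25)/26 = 25/26.
Numerically: ≈ 0.961538.
(Since a = 26 > μ = 25.000000, the bound 25/26 is < 1 and informative.)

P[X ≥ 26] ≤ 25/26 ≈ 0.961538.


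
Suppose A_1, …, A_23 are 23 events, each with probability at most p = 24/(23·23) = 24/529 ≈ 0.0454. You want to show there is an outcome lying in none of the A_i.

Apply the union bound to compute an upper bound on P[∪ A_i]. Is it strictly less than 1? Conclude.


Union bound: P[∪_{i=1}^{23} A_i] ≤ Σ_i P[A_i] ≤ 23·p = 23·(24/529) = 24/23.
Numerically: 24/23 ≈ 1.0435.
Is 24/23 < 1? NO.
Since the bound 24/23 is ≥ 1, the union bound is uninformative here; it does NOT by itself certify existence.

23·p = 24/23 ≈ 1.0435; existence NOT certified by the union bound.


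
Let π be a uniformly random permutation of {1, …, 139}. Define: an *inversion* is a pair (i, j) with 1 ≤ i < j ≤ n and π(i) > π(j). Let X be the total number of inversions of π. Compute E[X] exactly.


Write X = Σ X_I over the C(139, 2) = 9591 pairs i < j, with X_I the indicator of one inversion.
There are 9591 indicators.
For each fixed pair i < j, the values π(i) and π(j) are two distinct elements of {1, …, 139} in uniformly random order; by symmetry P[π(i) > π(j)] = 1/2.
By linearity: E[X] = 9591 · (1/2) = C(139, 2) · (1/2) = 9591/2 = 9591/2 ≈ 4795.5000.

E[X] = 9591/2 = 4795.5000.


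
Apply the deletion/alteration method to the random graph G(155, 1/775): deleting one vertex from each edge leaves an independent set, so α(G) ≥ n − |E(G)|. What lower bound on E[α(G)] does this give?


E[|E(G)|] = C(155, 2)·p = 11935 · (1/775) = 77/5.
E[α(G)] ≥ n − E[|E(G)|] = 155 − 77/5 = 698/5.
Numerically: ≈ 139.600.
(This is only a lower bound; the true E[α(G)] may be larger.)

E[α(G)] ≥ 698/5 ≈ 139.600.


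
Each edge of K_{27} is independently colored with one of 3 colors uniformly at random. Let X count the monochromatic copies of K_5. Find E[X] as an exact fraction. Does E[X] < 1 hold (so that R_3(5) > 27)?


E[X] = C(27, 5) · 3^{1 − 10} = 80730 · 3^{−9} = 80730/19683.
As a reduced fraction: E[X] = 2990/729 ≈ 4.102.
Is E[X] < 1? NO.
Since E[X] ≥ 1, the first-moment bound is inconclusive at n = 27; it does NOT by itself certify R_3(5) > 27.

E[X] = 2990/729 ≈ 4.102; E[X] ≥ 1; first-moment method inconclusive here.


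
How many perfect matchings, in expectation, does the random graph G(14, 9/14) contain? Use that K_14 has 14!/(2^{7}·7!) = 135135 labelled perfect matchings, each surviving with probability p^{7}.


K_14 has 14!/(2^{7}·7!) = 135135 labelled perfect matchings.
For each such perfect matching H, let X_H = 1 if all 7 edges of H are present in G. Then P[X_H = 1] = p^{7} = (9/14)^{7} = 4782969/105413504.
By linearity of expectation: E[X] = Σ_H E[X_H] = 135135 · p^{7} = 135135 · 4782969/105413504 = 92335216545/15059072.
Numerically: E[X] ≈ 6132.

E[X] = 135135 · (9/14)^{7} = 92335216545/15059072 ≈ 6132.


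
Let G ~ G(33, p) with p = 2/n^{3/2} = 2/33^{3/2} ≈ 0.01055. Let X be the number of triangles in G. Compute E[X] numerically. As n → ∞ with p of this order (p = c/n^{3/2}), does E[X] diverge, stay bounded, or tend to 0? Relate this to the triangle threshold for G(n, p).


Number of potential triangles: C(33, 3) = 5456.
Each occurs with probability p³ ≈ (0.01055)³ ≈ 1.174295e-06.
By linearity: E[X] = C(33, 3)·p³ ≈ 5456 · 1.174295e-06 ≈ 0.0064.
Since α = 3/2 > 1, p = c/n^{3/2} = o(1/n) is below the triangle threshold p ~ 1/n. Asymptotically E[X] ~ (c³/6)·n^{3(1−α)} = (2³/6)·n^{-1.5} → 0, so by Markov's inequality G has no triangles w.h.p.

E[X] ≈ 0.0064; in regime p = Θ(1/n^{3/2}) E[X] tends to 0 (below the triangle threshold p ~ 1/n).


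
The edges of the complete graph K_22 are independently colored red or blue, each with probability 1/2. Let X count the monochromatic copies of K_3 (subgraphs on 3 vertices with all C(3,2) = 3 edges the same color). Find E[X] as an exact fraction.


Let X = Σ_S X_S over the C(22, 3) = 1540 subsets S of size 3, where X_S = 1 if the K_3 on S is monochromatic.
For a fixed S, the K_3 on S has C(3, 2) = 3 edges. P[all 3 edges red] = (1/2)^3, and likewise for blue, so P[monochromatic] = 2·(1/2)^3 = 2^{1 − 3} = 1/4.
By linearity: E[X] = C(22, 3) · 2^{1 − 3} = 1540 · 1/4 = 385.
Numerically: E[X] ≈ 385.000000.

E[X] = C(22,3)·2^(1−C(3,2)) = 385 ≈ 385.000000.


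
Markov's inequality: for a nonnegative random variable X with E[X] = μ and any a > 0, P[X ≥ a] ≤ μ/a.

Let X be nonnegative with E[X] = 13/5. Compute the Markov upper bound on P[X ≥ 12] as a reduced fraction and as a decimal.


μ = E[X] = 13/5, a = 12.
Markov: P[X ≥ 12] ≤ μ/a = (13/5)/12 = 13/60.
Numerically: ≈ 0.2167.
(Since a = 12 > μ = 2.6000, the bound 13/60 is < 1 and informative.)

P[X ≥ 12] ≤ 13/60 ≈ 0.2167.


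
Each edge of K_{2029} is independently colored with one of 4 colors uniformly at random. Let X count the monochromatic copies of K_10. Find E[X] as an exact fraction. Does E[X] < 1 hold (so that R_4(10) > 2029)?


E[X] = C(2029, 10) · 4^{1 − 45} = 318720800295355682059574310 · 4^{−44} = 318720800295355682059574310/309485009821345068724781056.
As a reduced fraction: E[X] = 159360400147677841029787155/154742504910672534362390528 ≈ 1.02984.
Is E[X] < 1? NO.
Since E[X] ≥ 1, the first-moment bound is inconclusive at n = 2029; it does NOT by itself certify R_4(10) > 2029.

E[X] = 159360400147677841029787155/154742504910672534362390528 ≈ 1.02984; E[X] ≥ 1; first-moment method inconclusive here.


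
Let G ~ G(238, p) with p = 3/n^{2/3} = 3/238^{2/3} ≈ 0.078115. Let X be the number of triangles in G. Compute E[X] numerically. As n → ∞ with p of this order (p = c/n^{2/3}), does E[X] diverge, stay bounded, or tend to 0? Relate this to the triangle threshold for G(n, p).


Number of potential triangles: C(238, 3) = 2218636.
Each occurs with probability p³ ≈ (0.078115)³ ≈ 4.7666125e-04.
By linearity: E[X] = C(238, 3)·p³ ≈ 2218636 · 4.7666125e-04 ≈ 1057.53782.
Since α = 2/3 < 1, p = c/n^{2/3} ≫ 1/n is above the triangle threshold p ~ 1/n. Asymptotically E[X] ~ (c³/6)·n^{3(1−α)} = (3³/6)·n^{1} → ∞; triangles are abundant w.h.p.

E[X] ≈ 1057.53782; in regime p = Θ(1/n^{2/3}) E[X] diverges (above the triangle threshold p ~ 1/n).


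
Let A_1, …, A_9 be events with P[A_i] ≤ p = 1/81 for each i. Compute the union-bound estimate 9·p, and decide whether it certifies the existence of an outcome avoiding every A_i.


Union bound: P[∪_{i=1}^{9} A_i] ≤ Σ_i P[A_i] ≤ 9·p = 9·(1/81) = 1/9.
Numerically: 1/9 ≈ 0.111.
Is 1/9 < 1? YES.
Since P[∪ A_i] ≤ 1/9 < 1, the complement has P[∩ A_i^c] ≥ 1 − 1/9 = 8/9 > 0, so some outcome avoids every A_i.

9·p = 1/9 ≈ 0.111; existence CERTIFIED by the union bound.


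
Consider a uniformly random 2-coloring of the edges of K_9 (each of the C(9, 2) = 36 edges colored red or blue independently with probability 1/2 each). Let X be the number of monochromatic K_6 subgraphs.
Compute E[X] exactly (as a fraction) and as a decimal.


Let X = Σ_S X_S over the C(9, 6) = 84 subsets S of size 6, where X_S = 1 if the K_6 on S is monochromatic.
For a fixed S, the K_6 on S has C(6, 2) = 15 edges. P[all 15 edges red] = (1/2)^15, and likewise for blue, so P[monochromatic] = 2·(1/2)^15 = 2^{1 − 15} = 1/16384.
By linearity of expectation: E[X] = C(9, 6) · 2^{1 − 15} = 84 · 1/16384 = 21/4096.
Numerically: E[X] ≈ 0.0051.

E[X] = C(9,6)·2^(1−C(6,2)) = 21/4096 ≈ 0.0051.


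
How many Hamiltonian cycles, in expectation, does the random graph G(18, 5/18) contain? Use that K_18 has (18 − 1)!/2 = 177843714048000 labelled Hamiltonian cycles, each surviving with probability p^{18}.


K_18 has (18 − 1)!/2 = 177843714048000 labelled Hamiltonian cycles.
For each such Hamiltonian cycle H, let X_H = 1 if all 18 edges of H are present in G. Then P[X_H = 1] = p^{18} = (5/18)^{18} = 3814697265625/39346408075296537575424.
By linearity: E[X] = Σ_H E[X_H] = 177843714048000 · p^{18} = 177843714048000 · 3814697265625/39346408075296537575424 = 56800365447998046875/3294258113514384.
Numerically: E[X] ≈ 1.724e+04.

E[X] = 177843714048000 · (5/18)^{18} = 56800365447998046875/3294258113514384 ≈ 1.724e+04.


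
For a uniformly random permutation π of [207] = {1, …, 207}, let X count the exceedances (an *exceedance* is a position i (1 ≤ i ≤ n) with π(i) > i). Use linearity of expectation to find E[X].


Write X = Σ_{i=1}^{207} X_i, where X_i = 1_{π(i) > i}.
For each fixed i, π(i) is uniform over {1, …, 207} (marginal of a uniform permutation), so P[π(i) > i] = (n − i)/n. Summing: Σ_{i=1}^{207} (n − i)/n = (0 + 1 + … + 206)/207 = 207(207 − 1)/(2·207) = (207 − 1)/2.
Hence E[X] = Σ_{i=1}^{207} (207 − i)/207 = 103 ≈ 103.00000.

E[X] = 103 = 103.00000.


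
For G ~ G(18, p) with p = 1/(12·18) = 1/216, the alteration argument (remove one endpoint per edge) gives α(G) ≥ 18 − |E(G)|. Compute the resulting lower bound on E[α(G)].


E[|E(G)|] = C(18, 2)·p = 153 · (1/216) = 17/24.
E[α(G)] ≥ n − E[|E(G)|] = 18 − 17/24 = 415/24.
Numerically: ≈ 17.291667.
(This is only a lower bound; the true E[α(G)] may be larger.)

E[α(G)] ≥ 415/24 ≈ 17.291667.


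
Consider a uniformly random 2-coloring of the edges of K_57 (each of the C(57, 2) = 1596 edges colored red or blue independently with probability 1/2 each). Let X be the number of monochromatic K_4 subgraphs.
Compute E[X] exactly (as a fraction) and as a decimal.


Let X = Σ_S X_S over the C(57, 4) = 395010 subsets S of size 4, where X_S = 1 if the K_4 on S is monochromatic.
For a fixed S, the K_4 on S has C(4, 2) = 6 edges. P[all 6 edges red] = (1/2)^6, and likewise for blue, so P[monochromatic] = 2·(1/2)^6 = 2^{1 − 6} = 1/32.
By linearity of expectation: E[X] = C(57, 4) · 2^{1 − 6} = 395010 · 1/32 = 197505/16.
Numerically: E[X] ≈ 12344.06250.

E[X] = C(57,4)·2^(1−C(4,2)) = 197505/16 ≈ 12344.06250.


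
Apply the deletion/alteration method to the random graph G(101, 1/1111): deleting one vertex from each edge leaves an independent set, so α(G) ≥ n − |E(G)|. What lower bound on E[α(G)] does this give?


E[|E(G)|] = C(101, 2)·p = 5050 · (1/1111) = 50/11.
E[α(G)] ≥ n − E[|E(G)|] = 101 − 50/11 = 1061/11.
Numerically: ≈ 96.454545.
(This is only a lower bound; the true E[α(G)] may be larger.)

E[α(G)] ≥ 1061/11 ≈ 96.454545.


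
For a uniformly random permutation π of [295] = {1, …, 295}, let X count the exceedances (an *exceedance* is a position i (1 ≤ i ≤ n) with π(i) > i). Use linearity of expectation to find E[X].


Write X = Σ_{i=1}^{295} X_i, where X_i = 1_{π(i) > i}.
For each fixed i, π(i) is uniform over {1, …, 295} (marginal of a uniform permutation), so P[π(i) > i] = (n − i)/n. Summing: Σ_{i=1}^{295} (n − i)/n = (0 + 1 + … + 294)/295 = 295(295 − 1)/(2·295) = (295 − 1)/2.
Hence E[X] = Σ_{i=1}^{295} (295 − i)/295 = 147 ≈ 147.000.

E[X] = 147 = 147.000.


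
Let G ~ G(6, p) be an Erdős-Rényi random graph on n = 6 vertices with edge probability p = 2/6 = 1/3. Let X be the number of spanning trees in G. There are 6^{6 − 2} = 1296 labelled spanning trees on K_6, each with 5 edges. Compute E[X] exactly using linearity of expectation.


K_6 has 6^{6 − 2} = 1296 labelled spanning trees.
For each such spanning tree H, let X_H = 1 if all 5 edges of H are present in G. Then P[X_H = 1] = p^{5} = (1/3)^{5} = 1/243.
By linearity: E[X] = Σ_H E[X_H] = 1296 · p^{5} = 1296 · 1/243 = 16/3.
Numerically: E[X] ≈ 5.33.

E[X] = 1296 · (1/3)^{5} = 16/3 ≈ 5.33.
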